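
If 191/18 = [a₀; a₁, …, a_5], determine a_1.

1

Run the Euclidean algorithm, recording each quotient:
191 = 10·18 + 11, so a_0 = 10
18 = 1·11 + 7, so a_1 = 1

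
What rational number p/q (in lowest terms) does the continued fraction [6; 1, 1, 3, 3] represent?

151/23

Start with 3.
3 + 1/(3/1) = 3 + 1/3 = 10/3
1 + 1/(10/3) = 1 + 3/10 = 13/10
1 + 1/(13/10) = 1 + 10/13 = 23/13
6 + 1/(23/13) = 6 + 13/23 = 151/23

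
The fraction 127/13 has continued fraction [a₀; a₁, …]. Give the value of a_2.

127 ÷ 13 → quotient 9, remainder 10
13 ÷ 10 → quotient 1, remainder 3
10 ÷ 3 → quotient 3, remainder 1

3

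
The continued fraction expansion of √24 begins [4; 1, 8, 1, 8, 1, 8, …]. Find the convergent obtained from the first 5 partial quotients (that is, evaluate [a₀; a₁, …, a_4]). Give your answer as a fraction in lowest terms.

436/89

Build up convergents one term at a time:
a_0 = 4: 4/1
a_1 = 1: 5/1
a_2 = 8: 44/9
a_3 = 1: 49/10
a_4 = 8: 436/89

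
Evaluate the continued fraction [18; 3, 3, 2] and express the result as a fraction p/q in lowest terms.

a_0 = 18: 18/1
a_1 = 3: 55/3
a_2 = 3: 183/10
a_3 = 2: 421/23

421/23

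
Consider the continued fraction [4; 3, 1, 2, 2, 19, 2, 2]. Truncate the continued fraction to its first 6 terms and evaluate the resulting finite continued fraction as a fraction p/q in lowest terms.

Start with 19.
2 + 1/(19/1) = 2 + 1/19 = 39/19
2 + 1/(39/19) = 2 + 19/39 = 97/39
1 + 1/(97/39) = 1 + 39/97 = 136/97
3 + 1/(136/97) = 3 + 97/136 = 505/136
4 + 1/(505/136) = 4 + 136/505 = 2156/505

2156/505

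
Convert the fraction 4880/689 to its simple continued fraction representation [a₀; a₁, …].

⌊4880/689⌋ = 7, remainder 57
⌊689/57⌋ = 12, remainder 5
⌊57/5⌋ = 11, remainder 2
⌊5/2⌋ = 2, remainder 1
⌊2/1⌋ = 2, remainder 0

[7; 12, 11, 2, 2]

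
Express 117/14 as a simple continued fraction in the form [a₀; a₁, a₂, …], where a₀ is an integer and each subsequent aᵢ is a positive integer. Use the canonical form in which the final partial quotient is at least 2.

Repeatedly divide and take the remainder:
⌊117/14⌋ = 8, remainder 5
⌊14/5⌋ = 2, remainder 4
⌊5/4⌋ = 1, remainder 1
⌊4/1⌋ = 4, remainder 0

[8; 2, 1, 4]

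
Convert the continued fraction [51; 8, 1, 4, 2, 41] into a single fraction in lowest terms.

Start with 41.
2 + 1/(41/1) = 2 + 1/41 = 83/41
4 + 1/(83/41) = 4 + 41/83 = 373/83
1 + 1/(373/83) = 1 + 83/373 = 456/373
8 + 1/(456/373) = 8 + 373/456 = 4021/456
51 + 1/(4021/456) = 51 + 456/4021 = 205527/4021

205527/4021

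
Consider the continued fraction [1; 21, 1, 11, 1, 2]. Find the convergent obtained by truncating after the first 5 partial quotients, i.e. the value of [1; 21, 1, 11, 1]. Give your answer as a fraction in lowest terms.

298/285

Compute successive convergents:
a_0 = 1: 1/1
a_1 = 21: 22/21
a_2 = 1: 23/22
a_3 = 11: 275/263
a_4 = 1: 298/285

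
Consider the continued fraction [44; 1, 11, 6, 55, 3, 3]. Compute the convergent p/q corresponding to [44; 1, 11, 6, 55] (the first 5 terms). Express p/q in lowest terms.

Build up convergents one term at a time:
a_0 = 44: 44/1
a_1 = 1: 45/1
a_2 = 11: 539/12
a_3 = 6: 3279/73
a_4 = 55: 180884/4027

180884/4027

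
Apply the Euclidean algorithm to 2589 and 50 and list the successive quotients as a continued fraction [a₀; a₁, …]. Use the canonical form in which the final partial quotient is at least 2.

[51; 1, 3, 1, 1, 5]

Run the Euclidean algorithm, recording each quotient:
⌊2589/50⌋ = 51, remainder 39
⌊50/39⌋ = 1, remainder 11
⌊39/11⌋ = 3, remainder 6
⌊11/6⌋ = 1, remainder 5
⌊6/5⌋ = 1, remainder 1
⌊5/1⌋ = 5, remainder 0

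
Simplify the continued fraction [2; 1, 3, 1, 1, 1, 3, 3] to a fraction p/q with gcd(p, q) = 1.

465/167

a_0 = 2: 2/1
a_1 = 1: 3/1
a_2 = 3: 11/4
a_3 = 1: 14/5
a_4 = 1: 25/9
a_5 = 1: 39/14
a_6 = 3: 142/51
a_7 = 3: 465/167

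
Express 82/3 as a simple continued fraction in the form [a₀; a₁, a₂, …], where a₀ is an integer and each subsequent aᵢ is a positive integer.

82 ÷ 3 → quotient 27, remainder 1
3 ÷ 1 → quotient 3, remainder 0

[27; 3]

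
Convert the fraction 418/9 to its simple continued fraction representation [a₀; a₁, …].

[46; 2, 4]

418 ÷ 9 → quotient 46, remainder 4
9 ÷ 4 → quotient 2, remainder 1
4 ÷ 1 → quotient 4, remainder 0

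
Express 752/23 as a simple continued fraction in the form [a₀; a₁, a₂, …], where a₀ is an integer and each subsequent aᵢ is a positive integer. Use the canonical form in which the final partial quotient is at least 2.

[32; 1, 2, 3, 2]

Run the Euclidean algorithm, recording each quotient:
⌊752/23⌋ = 32, remainder 16
⌊23/16⌋ = 1, remainder 7
⌊16/7⌋ = 2, remainder 2
⌊7/2⌋ = 3, remainder 1
⌊2/1⌋ = 2, remainder 0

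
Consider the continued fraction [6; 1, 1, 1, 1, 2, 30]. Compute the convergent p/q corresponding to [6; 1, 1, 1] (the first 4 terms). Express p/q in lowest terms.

20/3

a_0 = 6: 6/1
a_1 = 1: 7/1
a_2 = 1: 13/2
a_3 = 1: 20/3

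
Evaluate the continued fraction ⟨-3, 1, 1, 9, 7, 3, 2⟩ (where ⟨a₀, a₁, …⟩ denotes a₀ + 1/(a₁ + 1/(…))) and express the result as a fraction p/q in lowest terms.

Start with 2.
3 + 1/(2/1) = 3 + 1/2 = 7/2
7 + 1/(7/2) = 7 + 2/7 = 51/7
9 + 1/(51/7) = 9 + 7/51 = 466/51
1 + 1/(466/51) = 1 + 51/466 = 517/466
1 + 1/(517/466) = 1 + 466/517 = 983/517
-3 + 1/(983/517) = -3 + 517/983 = -2432/983

-2432/983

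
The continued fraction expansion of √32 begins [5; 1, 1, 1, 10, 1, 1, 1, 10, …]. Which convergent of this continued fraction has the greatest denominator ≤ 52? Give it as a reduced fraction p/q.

a_0 = 5: 5/1  (≤ bound)
a_1 = 1: 6/1  (≤ bound)
a_2 = 1: 11/2  (≤ bound)
a_3 = 1: 17/3  (≤ bound)
a_4 = 10: 181/32  (≤ bound)
a_5 = 1: 198/35  (≤ bound)
a_6 = 1: 379/67  (> 52, stop)

198/35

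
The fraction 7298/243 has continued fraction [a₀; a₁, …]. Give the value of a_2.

7298 = 30·243 + 8, so a_0 = 30
243 = 30·8 + 3, so a_1 = 30
8 = 2·3 + 2, so a_2 = 2

2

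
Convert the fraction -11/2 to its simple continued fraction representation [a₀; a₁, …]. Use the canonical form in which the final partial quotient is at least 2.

Apply division with remainder until the remainder is 0:
⌊-11/2⌋ = -6, remainder 1
⌊2/1⌋ = 2, remainder 0

[-6; 2]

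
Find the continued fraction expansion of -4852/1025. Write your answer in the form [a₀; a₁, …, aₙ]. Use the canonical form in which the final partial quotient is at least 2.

[-5; 3, 1, 3, 13, 2, 2]

-4852 = -5·1025 + 273, so a_0 = -5
1025 = 3·273 + 206, so a_1 = 3
273 = 1·206 + 67, so a_2 = 1
206 = 3·67 + 5, so a_3 = 3
67 = 13·5 + 2, so a_4 = 13
5 = 2·2 + 1, so a_5 = 2
2 = 2·1 + 0, so a_6 = 2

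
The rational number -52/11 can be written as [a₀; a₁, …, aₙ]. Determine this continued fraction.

[-5; 3, 1, 2]

⌊-52/11⌋ = -5, remainder 3
⌊11/3⌋ = 3, remainder 2
⌊3/2⌋ = 1, remainder 1
⌊2/1⌋ = 2, remainder 0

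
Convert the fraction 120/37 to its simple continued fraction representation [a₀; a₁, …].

[3; 4, 9]

120 ÷ 37 → quotient 3, remainder 9
37 ÷ 9 → quotient 4, remainder 1
9 ÷ 1 → quotient 9, remainder 0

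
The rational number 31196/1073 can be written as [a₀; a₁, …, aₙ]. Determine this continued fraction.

[29; 13, 1, 1, 2, 1, 1, 6]

⌊31196/1073⌋ = 29, remainder 79
⌊1073/79⌋ = 13, remainder 46
⌊79/46⌋ = 1, remainder 33
⌊46/33⌋ = 1, remainder 13
⌊33/13⌋ = 2, remainder 7
⌊13/7⌋ = 1, remainder 6
⌊7/6⌋ = 1, remainder 1
⌊6/1⌋ = 6, remainder 0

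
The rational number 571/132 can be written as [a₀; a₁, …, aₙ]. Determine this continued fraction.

⌊571/132⌋ = 4, remainder 43
⌊132/43⌋ = 3, remainder 3
⌊43/3⌋ = 14, remainder 1
⌊3/1⌋ = 3, remainder 0

[4; 3, 14, 3]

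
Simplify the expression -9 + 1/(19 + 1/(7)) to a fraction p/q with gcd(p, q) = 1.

-1199/134

Use the convergent recurrence hₖ = aₖ·hₖ₋₁ + hₖ₋₂ (and likewise for the denominators kₖ):
a_0 = -9: -9/1
a_1 = 19: -170/19
a_2 = 7: -1199/134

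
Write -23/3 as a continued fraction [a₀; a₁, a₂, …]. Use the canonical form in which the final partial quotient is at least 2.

[-8; 3]

⌊-23/3⌋ = -8, remainder 1
⌊3/1⌋ = 3, remainder 0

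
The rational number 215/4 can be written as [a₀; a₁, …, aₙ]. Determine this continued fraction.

[53; 1, 3]

Repeatedly divide and take the remainder:
215 = 53·4 + 3, so a_0 = 53
4 = 1·3 + 1, so a_1 = 1
3 = 3·1 + 0, so a_2 = 3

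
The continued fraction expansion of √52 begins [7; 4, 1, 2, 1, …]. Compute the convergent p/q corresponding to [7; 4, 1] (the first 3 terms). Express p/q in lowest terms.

Start with 1.
4 + 1/(1/1) = 4 + 1/1 = 5/1
7 + 1/(5/1) = 7 + 1/5 = 36/5

36/5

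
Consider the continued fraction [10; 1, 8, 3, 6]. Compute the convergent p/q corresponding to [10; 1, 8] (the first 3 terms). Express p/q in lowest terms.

a_0 = 10: 10/1
a_1 = 1: 11/1
a_2 = 8: 98/9

98/9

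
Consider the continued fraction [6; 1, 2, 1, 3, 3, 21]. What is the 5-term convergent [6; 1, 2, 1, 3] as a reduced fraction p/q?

101/15

Use the convergent recurrence hₖ = aₖ·hₖ₋₁ + hₖ₋₂ (and likewise for the denominators kₖ):
a_0 = 6: 6/1
a_1 = 1: 7/1
a_2 = 2: 20/3
a_3 = 1: 27/4
a_4 = 3: 101/15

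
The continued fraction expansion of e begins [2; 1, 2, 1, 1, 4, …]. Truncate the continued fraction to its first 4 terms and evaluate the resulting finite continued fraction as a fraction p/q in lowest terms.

11/4

Start with 1.
2 + 1/(1/1) = 2 + 1/1 = 3/1
1 + 1/(3/1) = 1 + 1/3 = 4/3
2 + 1/(4/3) = 2 + 3/4 = 11/4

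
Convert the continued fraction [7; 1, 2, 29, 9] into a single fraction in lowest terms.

6098/795

Start with 9.
29 + 1/(9/1) = 29 + 1/9 = 262/9
2 + 1/(262/9) = 2 + 9/262 = 533/262
1 + 1/(533/262) = 1 + 262/533 = 795/533
7 + 1/(795/533) = 7 + 533/795 = 6098/795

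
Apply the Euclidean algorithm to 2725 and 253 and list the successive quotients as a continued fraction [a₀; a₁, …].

⌊2725/253⌋ = 10, remainder 195
⌊253/195⌋ = 1, remainder 58
⌊195/58⌋ = 3, remainder 21
⌊58/21⌋ = 2, remainder 16
⌊21/16⌋ = 1, remainder 5
⌊16/5⌋ = 3, remainder 1
⌊5/1⌋ = 5, remainder 0

[10; 1, 3, 2, 1, 3, 5]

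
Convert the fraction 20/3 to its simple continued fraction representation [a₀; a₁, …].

20 = 6·3 + 2, so a_0 = 6
3 = 1·2 + 1, so a_1 = 1
2 = 2·1 + 0, so a_2 = 2

[6; 1, 2]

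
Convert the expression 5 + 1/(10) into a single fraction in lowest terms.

a_0 = 5: 5/1
a_1 = 10: 51/10

51/10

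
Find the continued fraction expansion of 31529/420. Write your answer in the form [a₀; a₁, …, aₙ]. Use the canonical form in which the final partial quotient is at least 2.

Repeatedly divide and take the remainder:
31529 = 75·420 + 29, so a_0 = 75
420 = 14·29 + 14, so a_1 = 14
29 = 2·14 + 1, so a_2 = 2
14 = 14·1 + 0, so a_3 = 14

[75; 14, 2, 14]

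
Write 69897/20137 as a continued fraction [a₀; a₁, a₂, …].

[3; 2, 8, 7, 55, 3]

Apply division with remainder until the remainder is 0:
69897 = 3·20137 + 9486, so a_0 = 3
20137 = 2·9486 + 1165, so a_1 = 2
9486 = 8·1165 + 166, so a_2 = 8
1165 = 7·166 + 3, so a_3 = 7
166 = 55·3 + 1, so a_4 = 55
3 = 3·1 + 0, so a_5 = 3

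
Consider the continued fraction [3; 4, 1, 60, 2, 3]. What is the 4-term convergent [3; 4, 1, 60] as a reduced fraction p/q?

Start with 60.
1 + 1/(60/1) = 1 + 1/60 = 61/60
4 + 1/(61/60) = 4 + 60/61 = 304/61
3 + 1/(304/61) = 3 + 61/304 = 973/304

973/304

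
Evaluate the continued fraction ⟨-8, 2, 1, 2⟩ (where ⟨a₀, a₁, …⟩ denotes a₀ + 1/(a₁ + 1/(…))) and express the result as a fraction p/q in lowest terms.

Work from the innermost term outward:
Start with 2.
1 + 1/(2/1) = 1 + 1/2 = 3/2
2 + 1/(3/2) = 2 + 2/3 = 8/3
-8 + 1/(8/3) = -8 + 3/8 = -61/8

-61/8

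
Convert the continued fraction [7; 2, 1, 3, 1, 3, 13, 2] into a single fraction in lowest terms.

10736/1459

Compute successive convergents:
a_0 = 7: 7/1
a_1 = 2: 15/2
a_2 = 1: 22/3
a_3 = 3: 81/11
a_4 = 1: 103/14
a_5 = 3: 390/53
a_6 = 13: 5173/703
a_7 = 2: 10736/1459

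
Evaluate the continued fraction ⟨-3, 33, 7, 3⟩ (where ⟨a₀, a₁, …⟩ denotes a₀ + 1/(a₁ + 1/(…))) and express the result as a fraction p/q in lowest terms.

Build up convergents one term at a time:
a_0 = -3: -3/1
a_1 = 33: -98/33
a_2 = 7: -689/232
a_3 = 3: -2165/729

-2165/729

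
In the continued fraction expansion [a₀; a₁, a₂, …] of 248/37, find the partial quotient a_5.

3

⌊248/37⌋ = 6, remainder 26
⌊37/26⌋ = 1, remainder 11
⌊26/11⌋ = 2, remainder 4
⌊11/4⌋ = 2, remainder 3
⌊4/3⌋ = 1, remainder 1
⌊3/1⌋ = 3, remainder 0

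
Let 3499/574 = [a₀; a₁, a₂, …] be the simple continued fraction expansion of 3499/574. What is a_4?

2

3499 = 6·574 + 55, so a_0 = 6
574 = 10·55 + 24, so a_1 = 10
55 = 2·24 + 7, so a_2 = 2
24 = 3·7 + 3, so a_3 = 3
7 = 2·3 + 1, so a_4 = 2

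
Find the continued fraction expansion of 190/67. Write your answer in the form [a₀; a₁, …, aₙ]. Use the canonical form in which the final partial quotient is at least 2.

[2; 1, 5, 11]

Apply division with remainder until the remainder is 0:
⌊190/67⌋ = 2, remainder 56
⌊67/56⌋ = 1, remainder 11
⌊56/11⌋ = 5, remainder 1
⌊11/1⌋ = 11, remainder 0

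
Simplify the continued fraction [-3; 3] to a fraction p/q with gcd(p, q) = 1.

-8/3

Start with 3.
-3 + 1/(3/1) = -3 + 1/3 = -8/3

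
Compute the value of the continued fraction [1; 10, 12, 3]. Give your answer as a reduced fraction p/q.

410/373

Compute successive convergents:
a_0 = 1: 1/1
a_1 = 10: 11/10
a_2 = 12: 133/121
a_3 = 3: 410/373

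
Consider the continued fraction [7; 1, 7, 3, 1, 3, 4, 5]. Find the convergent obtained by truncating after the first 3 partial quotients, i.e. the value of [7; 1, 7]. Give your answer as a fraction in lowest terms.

63/8

a_0 = 7: 7/1
a_1 = 1: 8/1
a_2 = 7: 63/8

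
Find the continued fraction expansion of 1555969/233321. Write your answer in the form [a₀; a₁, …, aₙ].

[6; 1, 2, 51, 1, 31, 3, 15]

1555969 ÷ 233321 → quotient 6, remainder 156043
233321 ÷ 156043 → quotient 1, remainder 77278
156043 ÷ 77278 → quotient 2, remainder 1487
77278 ÷ 1487 → quotient 51, remainder 1441
1487 ÷ 1441 → quotient 1, remainder 46
1441 ÷ 46 → quotient 31, remainder 15
46 ÷ 15 → quotient 3, remainder 1
15 ÷ 1 → quotient 15, remainder 0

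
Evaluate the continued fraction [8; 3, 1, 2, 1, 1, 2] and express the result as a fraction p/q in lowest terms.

554/67

Start with 2.
1 + 1/(2/1) = 1 + 1/2 = 3/2
1 + 1/(3/2) = 1 + 2/3 = 5/3
2 + 1/(5/3) = 2 + 3/5 = 13/5
1 + 1/(13/5) = 1 + 5/13 = 18/13
3 + 1/(18/13) = 3 + 13/18 = 67/18
8 + 1/(67/18) = 8 + 18/67 = 554/67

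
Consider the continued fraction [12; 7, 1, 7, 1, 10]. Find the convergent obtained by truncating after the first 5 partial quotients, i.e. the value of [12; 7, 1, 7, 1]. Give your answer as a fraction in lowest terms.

861/71

Work from the innermost term outward:
Start with 1.
7 + 1/(1/1) = 7 + 1/1 = 8/1
1 + 1/(8/1) = 1 + 1/8 = 9/8
7 + 1/(9/8) = 7 + 8/9 = 71/9
12 + 1/(71/9) = 12 + 9/71 = 861/71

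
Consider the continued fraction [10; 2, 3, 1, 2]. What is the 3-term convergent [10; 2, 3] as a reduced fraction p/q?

73/7

Start with 3.
2 + 1/(3/1) = 2 + 1/3 = 7/3
10 + 1/(7/3) = 10 + 3/7 = 73/7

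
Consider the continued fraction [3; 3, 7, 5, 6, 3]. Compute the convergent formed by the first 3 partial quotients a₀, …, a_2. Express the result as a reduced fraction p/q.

Start with 7.
3 + 1/(7/1) = 3 + 1/7 = 22/7
3 + 1/(22/7) = 3 + 7/22 = 73/22

73/22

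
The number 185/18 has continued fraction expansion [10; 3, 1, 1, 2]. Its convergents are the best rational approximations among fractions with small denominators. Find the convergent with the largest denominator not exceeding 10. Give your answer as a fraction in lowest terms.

72/7

List convergents until the denominator exceeds the bound:
a_0 = 10: 10/1  (≤ bound)
a_1 = 3: 31/3  (≤ bound)
a_2 = 1: 41/4  (≤ bound)
a_3 = 1: 72/7  (≤ bound)
a_4 = 2: 185/18  (> 10, stop)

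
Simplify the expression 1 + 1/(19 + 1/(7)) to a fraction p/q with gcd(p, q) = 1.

Start with 7.
19 + 1/(7/1) = 19 + 1/7 = 134/7
1 + 1/(134/7) = 1 + 7/134 = 141/134

141/134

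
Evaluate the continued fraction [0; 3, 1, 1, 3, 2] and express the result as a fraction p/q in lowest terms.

Start with 2.
3 + 1/(2/1) = 3 + 1/2 = 7/2
1 + 1/(7/2) = 1 + 2/7 = 9/7
1 + 1/(9/7) = 1 + 7/9 = 16/9
3 + 1/(16/9) = 3 + 9/16 = 57/16
0 + 1/(57/16) = 0 + 16/57 = 16/57

16/57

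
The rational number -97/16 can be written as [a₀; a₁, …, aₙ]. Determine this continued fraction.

[-7; 1, 15]

⌊-97/16⌋ = -7, remainder 15
⌊16/15⌋ = 1, remainder 1
⌊15/1⌋ = 15, remainder 0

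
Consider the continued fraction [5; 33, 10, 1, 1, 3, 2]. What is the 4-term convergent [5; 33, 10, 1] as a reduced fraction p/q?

Start with 1.
10 + 1/(1/1) = 10 + 1/1 = 11/1
33 + 1/(11/1) = 33 + 1/11 = 364/11
5 + 1/(364/11) = 5 + 11/364 = 1831/364

1831/364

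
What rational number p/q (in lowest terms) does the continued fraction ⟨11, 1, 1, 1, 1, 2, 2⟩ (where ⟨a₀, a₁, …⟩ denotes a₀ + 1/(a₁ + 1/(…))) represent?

Start with 2.
2 + 1/(2/1) = 2 + 1/2 = 5/2
1 + 1/(5/2) = 1 + 2/5 = 7/5
1 + 1/(7/5) = 1 + 5/7 = 12/7
1 + 1/(12/7) = 1 + 7/12 = 19/12
1 + 1/(19/12) = 1 + 12/19 = 31/19
11 + 1/(31/19) = 11 + 19/31 = 360/31

360/31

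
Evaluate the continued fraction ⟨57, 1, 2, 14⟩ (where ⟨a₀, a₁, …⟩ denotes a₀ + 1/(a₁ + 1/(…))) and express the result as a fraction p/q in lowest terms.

2480/43

a_0 = 57: 57/1
a_1 = 1: 58/1
a_2 = 2: 173/3
a_3 = 14: 2480/43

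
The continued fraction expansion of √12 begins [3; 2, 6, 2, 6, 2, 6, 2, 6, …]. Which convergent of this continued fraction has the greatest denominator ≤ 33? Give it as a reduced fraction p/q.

97/28

a_0 = 3: 3/1  (≤ bound)
a_1 = 2: 7/2  (≤ bound)
a_2 = 6: 45/13  (≤ bound)
a_3 = 2: 97/28  (≤ bound)
a_4 = 6: 627/181  (> 33, stop)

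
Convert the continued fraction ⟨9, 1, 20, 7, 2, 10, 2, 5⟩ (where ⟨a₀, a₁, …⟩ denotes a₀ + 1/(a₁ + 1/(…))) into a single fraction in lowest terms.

379028/38083

a_0 = 9: 9/1
a_1 = 1: 10/1
a_2 = 20: 209/21
a_3 = 7: 1473/148
a_4 = 2: 3155/317
a_5 = 10: 33023/3318
a_6 = 2: 69201/6953
a_7 = 5: 379028/38083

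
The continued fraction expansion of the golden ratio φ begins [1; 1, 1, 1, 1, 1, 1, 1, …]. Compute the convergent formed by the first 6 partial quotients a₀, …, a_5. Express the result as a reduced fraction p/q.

Start with 1.
1 + 1/(1/1) = 1 + 1/1 = 2/1
1 + 1/(2/1) = 1 + 1/2 = 3/2
1 + 1/(3/2) = 1 + 2/3 = 5/3
1 + 1/(5/3) = 1 + 3/5 = 8/5
1 + 1/(8/5) = 1 + 5/8 = 13/8

13/8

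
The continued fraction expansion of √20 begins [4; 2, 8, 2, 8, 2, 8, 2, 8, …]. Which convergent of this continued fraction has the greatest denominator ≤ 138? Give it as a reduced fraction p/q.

List convergents until the denominator exceeds the bound:
a_0 = 4: 4/1  (≤ bound)
a_1 = 2: 9/2  (≤ bound)
a_2 = 8: 76/17  (≤ bound)
a_3 = 2: 161/36  (≤ bound)
a_4 = 8: 1364/305  (> 138, stop)

161/36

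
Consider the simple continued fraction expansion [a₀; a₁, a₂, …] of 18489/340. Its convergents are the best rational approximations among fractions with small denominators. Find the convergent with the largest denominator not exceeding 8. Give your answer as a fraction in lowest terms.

a_0 = 54: 54/1  (≤ bound)
a_1 = 2: 109/2  (≤ bound)
a_2 = 1: 163/3  (≤ bound)
a_3 = 1: 272/5  (≤ bound)
a_4 = 1: 435/8  (≤ bound)
a_5 = 2: 1142/21  (> 8, stop)

435/8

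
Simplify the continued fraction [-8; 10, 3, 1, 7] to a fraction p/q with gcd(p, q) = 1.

a_0 = -8: -8/1
a_1 = 10: -79/10
a_2 = 3: -245/31
a_3 = 1: -324/41
a_4 = 7: -2513/318

-2513/318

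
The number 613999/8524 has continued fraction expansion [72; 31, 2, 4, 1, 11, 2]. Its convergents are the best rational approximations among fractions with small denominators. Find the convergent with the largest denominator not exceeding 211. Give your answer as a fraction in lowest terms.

4538/63

a_0 = 72: 72/1  (≤ bound)
a_1 = 31: 2233/31  (≤ bound)
a_2 = 2: 4538/63  (≤ bound)
a_3 = 4: 20385/283  (> 211, stop)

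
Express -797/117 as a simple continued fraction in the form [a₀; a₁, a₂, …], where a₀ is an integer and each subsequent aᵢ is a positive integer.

-797 = -7·117 + 22, so a_0 = -7
117 = 5·22 + 7, so a_1 = 5
22 = 3·7 + 1, so a_2 = 3
7 = 7·1 + 0, so a_3 = 7

[-7; 5, 3, 7]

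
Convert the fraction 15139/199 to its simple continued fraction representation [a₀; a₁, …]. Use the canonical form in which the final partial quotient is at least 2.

15139 ÷ 199 → quotient 76, remainder 15
199 ÷ 15 → quotient 13, remainder 4
15 ÷ 4 → quotient 3, remainder 3
4 ÷ 3 → quotient 1, remainder 1
3 ÷ 1 → quotient 3, remainder 0

[76; 13, 3, 1, 3]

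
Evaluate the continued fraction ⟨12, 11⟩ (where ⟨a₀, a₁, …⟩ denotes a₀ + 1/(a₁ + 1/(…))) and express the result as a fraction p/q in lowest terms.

a_0 = 12: 12/1
a_1 = 11: 133/11

133/11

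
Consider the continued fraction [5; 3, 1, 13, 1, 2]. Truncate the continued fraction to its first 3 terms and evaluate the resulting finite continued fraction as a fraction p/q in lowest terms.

21/4

Start with 1.
3 + 1/(1/1) = 3 + 1/1 = 4/1
5 + 1/(4/1) = 5 + 1/4 = 21/4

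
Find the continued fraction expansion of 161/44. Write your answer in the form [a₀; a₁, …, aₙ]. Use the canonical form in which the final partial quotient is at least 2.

[3; 1, 1, 1, 14]

Apply division with remainder until the remainder is 0:
⌊161/44⌋ = 3, remainder 29
⌊44/29⌋ = 1, remainder 15
⌊29/15⌋ = 1, remainder 14
⌊15/14⌋ = 1, remainder 1
⌊14/1⌋ = 14, remainder 0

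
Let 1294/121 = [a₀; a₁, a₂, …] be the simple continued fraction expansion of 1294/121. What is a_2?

2

Repeatedly divide and take the remainder:
⌊1294/121⌋ = 10, remainder 84
⌊121/84⌋ = 1, remainder 37
⌊84/37⌋ = 2, remainder 10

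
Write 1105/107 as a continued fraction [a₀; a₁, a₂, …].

[10; 3, 17, 2]

Run the Euclidean algorithm, recording each quotient:
⌊1105/107⌋ = 10, remainder 35
⌊107/35⌋ = 3, remainder 2
⌊35/2⌋ = 17, remainder 1
⌊2/1⌋ = 2, remainder 0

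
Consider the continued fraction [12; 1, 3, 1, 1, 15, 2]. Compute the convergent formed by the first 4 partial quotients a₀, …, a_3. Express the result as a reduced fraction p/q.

Start with 1.
3 + 1/(1/1) = 3 + 1/1 = 4/1
1 + 1/(4/1) = 1 + 1/4 = 5/4
12 + 1/(5/4) = 12 + 4/5 = 64/5

64/5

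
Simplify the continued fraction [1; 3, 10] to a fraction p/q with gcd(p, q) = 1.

41/31

Start with 10.
3 + 1/(10/1) = 3 + 1/10 = 31/10
1 + 1/(31/10) = 1 + 10/31 = 41/31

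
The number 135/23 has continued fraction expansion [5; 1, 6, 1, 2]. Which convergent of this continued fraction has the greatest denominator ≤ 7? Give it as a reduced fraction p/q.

41/7

List convergents until the denominator exceeds the bound:
a_0 = 5: 5/1  (≤ bound)
a_1 = 1: 6/1  (≤ bound)
a_2 = 6: 41/7  (≤ bound)
a_3 = 1: 47/8  (> 7, stop)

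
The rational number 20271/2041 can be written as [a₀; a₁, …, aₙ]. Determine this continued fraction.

Apply division with remainder until the remainder is 0:
20271 ÷ 2041 → quotient 9, remainder 1902
2041 ÷ 1902 → quotient 1, remainder 139
1902 ÷ 139 → quotient 13, remainder 95
139 ÷ 95 → quotient 1, remainder 44
95 ÷ 44 → quotient 2, remainder 7
44 ÷ 7 → quotient 6, remainder 2
7 ÷ 2 → quotient 3, remainder 1
2 ÷ 1 → quotient 2, remainder 0

[9; 1, 13, 1, 2, 6, 3, 2]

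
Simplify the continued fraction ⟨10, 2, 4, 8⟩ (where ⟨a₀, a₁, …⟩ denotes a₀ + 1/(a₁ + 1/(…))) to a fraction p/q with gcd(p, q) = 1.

Compute successive convergents:
a_0 = 10: 10/1
a_1 = 2: 21/2
a_2 = 4: 94/9
a_3 = 8: 773/74

773/74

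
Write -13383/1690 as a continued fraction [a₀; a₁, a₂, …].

[-8; 12, 2, 1, 45]

Apply division with remainder until the remainder is 0:
-13383 ÷ 1690 → quotient -8, remainder 137
1690 ÷ 137 → quotient 12, remainder 46
137 ÷ 46 → quotient 2, remainder 45
46 ÷ 45 → quotient 1, remainder 1
45 ÷ 1 → quotient 45, remainder 0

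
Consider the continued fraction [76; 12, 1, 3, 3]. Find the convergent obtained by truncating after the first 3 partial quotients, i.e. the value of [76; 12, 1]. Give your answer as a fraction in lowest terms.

989/13

a_0 = 76: 76/1
a_1 = 12: 913/12
a_2 = 1: 989/13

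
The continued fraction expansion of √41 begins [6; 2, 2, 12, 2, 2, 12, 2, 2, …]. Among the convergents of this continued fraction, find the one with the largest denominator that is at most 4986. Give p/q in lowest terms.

a_0 = 6: 6/1  (≤ bound)
a_1 = 2: 13/2  (≤ bound)
a_2 = 2: 32/5  (≤ bound)
a_3 = 12: 397/62  (≤ bound)
a_4 = 2: 826/129  (≤ bound)
a_5 = 2: 2049/320  (≤ bound)
a_6 = 12: 25414/3969  (≤ bound)
a_7 = 2: 52877/8258  (> 4986, stop)

25414/3969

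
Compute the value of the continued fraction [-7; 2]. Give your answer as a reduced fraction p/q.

Compute successive convergents:
a_0 = -7: -7/1
a_1 = 2: -13/2

-13/2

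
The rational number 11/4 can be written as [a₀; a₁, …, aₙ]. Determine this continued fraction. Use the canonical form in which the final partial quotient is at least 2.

⌊11/4⌋ = 2, remainder 3
⌊4/3⌋ = 1, remainder 1
⌊3/1⌋ = 3, remainder 0

[2; 1, 3]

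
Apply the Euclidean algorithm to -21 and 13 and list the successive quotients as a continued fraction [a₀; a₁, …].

-21 = -2·13 + 5, so a_0 = -2
13 = 2·5 + 3, so a_1 = 2
5 = 1·3 + 2, so a_2 = 1
3 = 1·2 + 1, so a_3 = 1
2 = 2·1 + 0, so a_4 = 2

[-2; 2, 1, 1, 2]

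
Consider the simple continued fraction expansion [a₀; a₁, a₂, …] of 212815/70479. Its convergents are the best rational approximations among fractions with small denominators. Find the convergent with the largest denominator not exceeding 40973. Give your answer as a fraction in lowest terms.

102701/34012

a_0 = 3: 3/1  (≤ bound)
a_1 = 51: 154/51  (≤ bound)
a_2 = 6: 927/307  (≤ bound)
a_3 = 1: 1081/358  (≤ bound)
a_4 = 5: 6332/2097  (≤ bound)
a_5 = 1: 7413/2455  (≤ bound)
a_6 = 13: 102701/34012  (≤ bound)
a_7 = 2: 212815/70479  (> 40973, stop)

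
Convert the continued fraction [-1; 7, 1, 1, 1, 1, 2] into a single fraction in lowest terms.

-86/99

Build up convergents one term at a time:
a_0 = -1: -1/1
a_1 = 7: -6/7
a_2 = 1: -7/8
a_3 = 1: -13/15
a_4 = 1: -20/23
a_5 = 1: -33/38
a_6 = 2: -86/99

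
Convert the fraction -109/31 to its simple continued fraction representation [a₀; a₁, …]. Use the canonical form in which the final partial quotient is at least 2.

⌊-109/31⌋ = -4, remainder 15
⌊31/15⌋ = 2, remainder 1
⌊15/1⌋ = 15, remainder 0

[-4; 2, 15]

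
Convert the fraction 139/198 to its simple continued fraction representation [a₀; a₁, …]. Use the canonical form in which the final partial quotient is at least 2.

[0; 1, 2, 2, 1, 4, 4]

⌊139/198⌋ = 0, remainder 139
⌊198/139⌋ = 1, remainder 59
⌊139/59⌋ = 2, remainder 21
⌊59/21⌋ = 2, remainder 17
⌊21/17⌋ = 1, remainder 4
⌊17/4⌋ = 4, remainder 1
⌊4/1⌋ = 4, remainder 0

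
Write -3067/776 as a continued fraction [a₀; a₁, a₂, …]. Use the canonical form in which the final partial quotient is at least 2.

-3067 ÷ 776 → quotient -4, remainder 37
776 ÷ 37 → quotient 20, remainder 36
37 ÷ 36 → quotient 1, remainder 1
36 ÷ 1 → quotient 36, remainder 0

[-4; 20, 1, 36]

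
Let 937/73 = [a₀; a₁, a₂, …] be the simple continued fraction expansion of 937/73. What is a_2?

5

937 = 12·73 + 61, so a_0 = 12
73 = 1·61 + 12, so a_1 = 1
61 = 5·12 + 1, so a_2 = 5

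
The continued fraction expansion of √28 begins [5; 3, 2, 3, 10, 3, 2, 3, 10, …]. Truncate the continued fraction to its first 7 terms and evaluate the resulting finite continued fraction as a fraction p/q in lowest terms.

9403/1777

Use the convergent recurrence hₖ = aₖ·hₖ₋₁ + hₖ₋₂ (and likewise for the denominators kₖ):
a_0 = 5: 5/1
a_1 = 3: 16/3
a_2 = 2: 37/7
a_3 = 3: 127/24
a_4 = 10: 1307/247
a_5 = 3: 4048/765
a_6 = 2: 9403/1777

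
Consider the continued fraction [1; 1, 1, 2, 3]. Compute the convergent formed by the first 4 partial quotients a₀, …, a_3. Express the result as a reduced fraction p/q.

8/5

a_0 = 1: 1/1
a_1 = 1: 2/1
a_2 = 1: 3/2
a_3 = 2: 8/5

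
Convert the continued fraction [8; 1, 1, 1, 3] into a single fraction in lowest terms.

95/11

Use the convergent recurrence hₖ = aₖ·hₖ₋₁ + hₖ₋₂ (and likewise for the denominators kₖ):
a_0 = 8: 8/1
a_1 = 1: 9/1
a_2 = 1: 17/2
a_3 = 1: 26/3
a_4 = 3: 95/11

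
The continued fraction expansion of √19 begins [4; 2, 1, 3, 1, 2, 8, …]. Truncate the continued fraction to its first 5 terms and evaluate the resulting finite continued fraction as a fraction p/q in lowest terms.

Use the convergent recurrence hₖ = aₖ·hₖ₋₁ + hₖ₋₂ (and likewise for the denominators kₖ):
a_0 = 4: 4/1
a_1 = 2: 9/2
a_2 = 1: 13/3
a_3 = 3: 48/11
a_4 = 1: 61/14

61/14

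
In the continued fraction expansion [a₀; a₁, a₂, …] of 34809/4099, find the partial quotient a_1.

2

34809 = 8·4099 + 2017, so a_0 = 8
4099 = 2·2017 + 65, so a_1 = 2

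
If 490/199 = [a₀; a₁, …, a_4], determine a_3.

490 = 2·199 + 92, so a_0 = 2
199 = 2·92 + 15, so a_1 = 2
92 = 6·15 + 2, so a_2 = 6
15 = 7·2 + 1, so a_3 = 7

7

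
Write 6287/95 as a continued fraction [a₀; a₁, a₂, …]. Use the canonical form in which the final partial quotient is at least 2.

[66; 5, 1, 1, 2, 3]

6287 = 66·95 + 17, so a_0 = 66
95 = 5·17 + 10, so a_1 = 5
17 = 1·10 + 7, so a_2 = 1
10 = 1·7 + 3, so a_3 = 1
7 = 2·3 + 1, so a_4 = 2
3 = 3·1 + 0, so a_5 = 3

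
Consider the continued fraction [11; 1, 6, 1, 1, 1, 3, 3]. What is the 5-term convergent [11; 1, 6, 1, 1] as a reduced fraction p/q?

178/15

a_0 = 11: 11/1
a_1 = 1: 12/1
a_2 = 6: 83/7
a_3 = 1: 95/8
a_4 = 1: 178/15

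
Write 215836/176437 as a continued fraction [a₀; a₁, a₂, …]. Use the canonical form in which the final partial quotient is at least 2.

Repeatedly divide and take the remainder:
215836 = 1·176437 + 39399, so a_0 = 1
176437 = 4·39399 + 18841, so a_1 = 4
39399 = 2·18841 + 1717, so a_2 = 2
18841 = 10·1717 + 1671, so a_3 = 10
1717 = 1·1671 + 46, so a_4 = 1
1671 = 36·46 + 15, so a_5 = 36
46 = 3·15 + 1, so a_6 = 3
15 = 15·1 + 0, so a_7 = 15

[1; 4, 2, 10, 1, 36, 3, 15]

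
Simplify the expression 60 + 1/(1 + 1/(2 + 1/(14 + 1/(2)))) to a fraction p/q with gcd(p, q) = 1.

Work from the innermost term outward:
Start with 2.
14 + 1/(2/1) = 14 + 1/2 = 29/2
2 + 1/(29/2) = 2 + 2/29 = 60/29
1 + 1/(60/29) = 1 + 29/60 = 89/60
60 + 1/(89/60) = 60 + 60/89 = 5400/89

5400/89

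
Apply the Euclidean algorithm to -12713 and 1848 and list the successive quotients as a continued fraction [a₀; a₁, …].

-12713 = -7·1848 + 223, so a_0 = -7
1848 = 8·223 + 64, so a_1 = 8
223 = 3·64 + 31, so a_2 = 3
64 = 2·31 + 2, so a_3 = 2
31 = 15·2 + 1, so a_4 = 15
2 = 2·1 + 0, so a_5 = 2

[-7; 8, 3, 2, 15, 2]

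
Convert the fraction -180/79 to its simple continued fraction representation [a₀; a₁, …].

Run the Euclidean algorithm, recording each quotient:
⌊-180/79⌋ = -3, remainder 57
⌊79/57⌋ = 1, remainder 22
⌊57/22⌋ = 2, remainder 13
⌊22/13⌋ = 1, remainder 9
⌊13/9⌋ = 1, remainder 4
⌊9/4⌋ = 2, remainder 1
⌊4/1⌋ = 4, remainder 0

[-3; 1, 2, 1, 1, 2, 4]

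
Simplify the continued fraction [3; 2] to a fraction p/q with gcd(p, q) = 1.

7/2

Use the convergent recurrence hₖ = aₖ·hₖ₋₁ + hₖ₋₂ (and likewise for the denominators kₖ):
a_0 = 3: 3/1
a_1 = 2: 7/2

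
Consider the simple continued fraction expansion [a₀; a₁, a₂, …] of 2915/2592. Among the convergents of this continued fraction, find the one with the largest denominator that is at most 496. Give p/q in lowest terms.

361/321

a_0 = 1: 1/1  (≤ bound)
a_1 = 8: 9/8  (≤ bound)
a_2 = 40: 361/321  (≤ bound)
a_3 = 2: 731/650  (> 496, stop)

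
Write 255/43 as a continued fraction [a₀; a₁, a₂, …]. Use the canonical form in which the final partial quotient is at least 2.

Apply division with remainder until the remainder is 0:
255 = 5·43 + 40, so a_0 = 5
43 = 1·40 + 3, so a_1 = 1
40 = 13·3 + 1, so a_2 = 13
3 = 3·1 + 0, so a_3 = 3

[5; 1, 13, 3]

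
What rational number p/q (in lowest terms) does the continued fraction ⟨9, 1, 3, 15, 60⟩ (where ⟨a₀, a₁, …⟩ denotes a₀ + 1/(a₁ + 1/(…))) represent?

35739/3664

a_0 = 9: 9/1
a_1 = 1: 10/1
a_2 = 3: 39/4
a_3 = 15: 595/61
a_4 = 60: 35739/3664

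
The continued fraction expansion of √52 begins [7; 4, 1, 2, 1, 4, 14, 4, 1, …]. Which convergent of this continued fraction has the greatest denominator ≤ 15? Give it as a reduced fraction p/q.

101/14

List convergents until the denominator exceeds the bound:
a_0 = 7: 7/1  (≤ bound)
a_1 = 4: 29/4  (≤ bound)
a_2 = 1: 36/5  (≤ bound)
a_3 = 2: 101/14  (≤ bound)
a_4 = 1: 137/19  (> 15, stop)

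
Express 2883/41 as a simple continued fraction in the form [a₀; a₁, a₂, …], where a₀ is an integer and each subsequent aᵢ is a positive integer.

Run the Euclidean algorithm, recording each quotient:
⌊2883/41⌋ = 70, remainder 13
⌊41/13⌋ = 3, remainder 2
⌊13/2⌋ = 6, remainder 1
⌊2/1⌋ = 2, remainder 0

[70; 3, 6, 2]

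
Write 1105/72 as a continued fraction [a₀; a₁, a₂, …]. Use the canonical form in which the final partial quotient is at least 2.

[15; 2, 1, 7, 3]

Run the Euclidean algorithm, recording each quotient:
1105 = 15·72 + 25, so a_0 = 15
72 = 2·25 + 22, so a_1 = 2
25 = 1·22 + 3, so a_2 = 1
22 = 7·3 + 1, so a_3 = 7
3 = 3·1 + 0, so a_4 = 3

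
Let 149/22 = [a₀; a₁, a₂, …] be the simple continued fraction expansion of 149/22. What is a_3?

Repeatedly divide and take the remainder:
149 = 6·22 + 17, so a_0 = 6
22 = 1·17 + 5, so a_1 = 1
17 = 3·5 + 2, so a_2 = 3
5 = 2·2 + 1, so a_3 = 2

2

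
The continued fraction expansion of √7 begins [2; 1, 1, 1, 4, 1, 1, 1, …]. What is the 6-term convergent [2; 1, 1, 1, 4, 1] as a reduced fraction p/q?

Use the convergent recurrence hₖ = aₖ·hₖ₋₁ + hₖ₋₂ (and likewise for the denominators kₖ):
a_0 = 2: 2/1
a_1 = 1: 3/1
a_2 = 1: 5/2
a_3 = 1: 8/3
a_4 = 4: 37/14
a_5 = 1: 45/17

45/17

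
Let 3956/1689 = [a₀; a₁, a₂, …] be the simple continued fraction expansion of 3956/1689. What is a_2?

1

Repeatedly divide and take the remainder:
3956 ÷ 1689 → quotient 2, remainder 578
1689 ÷ 578 → quotient 2, remainder 533
578 ÷ 533 → quotient 1, remainder 45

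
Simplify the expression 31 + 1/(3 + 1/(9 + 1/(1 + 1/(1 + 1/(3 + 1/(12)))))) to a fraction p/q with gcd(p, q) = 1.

80028/2555

Start with 12.
3 + 1/(12/1) = 3 + 1/12 = 37/12
1 + 1/(37/12) = 1 + 12/37 = 49/37
1 + 1/(49/37) = 1 + 37/49 = 86/49
9 + 1/(86/49) = 9 + 49/86 = 823/86
3 + 1/(823/86) = 3 + 86/823 = 2555/823
31 + 1/(2555/823) = 31 + 823/2555 = 80028/2555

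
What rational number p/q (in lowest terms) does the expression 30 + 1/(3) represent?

91/3

Start with 3.
30 + 1/(3/1) = 30 + 1/3 = 91/3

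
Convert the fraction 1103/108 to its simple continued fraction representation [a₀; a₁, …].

[10; 4, 1, 2, 3, 2]

Run the Euclidean algorithm, recording each quotient:
1103 = 10·108 + 23, so a_0 = 10
108 = 4·23 + 16, so a_1 = 4
23 = 1·16 + 7, so a_2 = 1
16 = 2·7 + 2, so a_3 = 2
7 = 3·2 + 1, so a_4 = 3
2 = 2·1 + 0, so a_5 = 2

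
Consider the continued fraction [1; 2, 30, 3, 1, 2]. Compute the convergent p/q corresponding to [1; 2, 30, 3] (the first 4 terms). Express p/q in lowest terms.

276/185

Start with 3.
30 + 1/(3/1) = 30 + 1/3 = 91/3
2 + 1/(91/3) = 2 + 3/91 = 185/91
1 + 1/(185/91) = 1 + 91/185 = 276/185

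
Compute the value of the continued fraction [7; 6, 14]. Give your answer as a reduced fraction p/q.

609/85

a_0 = 7: 7/1
a_1 = 6: 43/6
a_2 = 14: 609/85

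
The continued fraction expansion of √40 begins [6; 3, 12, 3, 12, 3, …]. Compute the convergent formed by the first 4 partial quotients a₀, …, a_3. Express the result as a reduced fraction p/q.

Build up convergents one term at a time:
a_0 = 6: 6/1
a_1 = 3: 19/3
a_2 = 12: 234/37
a_3 = 3: 721/114

721/114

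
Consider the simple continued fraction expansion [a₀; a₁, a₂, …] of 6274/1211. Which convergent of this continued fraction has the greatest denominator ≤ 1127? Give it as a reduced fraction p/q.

a_0 = 5: 5/1  (≤ bound)
a_1 = 5: 26/5  (≤ bound)
a_2 = 1: 31/6  (≤ bound)
a_3 = 1: 57/11  (≤ bound)
a_4 = 7: 430/83  (≤ bound)
a_5 = 1: 487/94  (≤ bound)
a_6 = 12: 6274/1211  (> 1127, stop)

487/94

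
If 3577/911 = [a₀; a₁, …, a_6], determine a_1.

1

3577 = 3·911 + 844, so a_0 = 3
911 = 1·844 + 67, so a_1 = 1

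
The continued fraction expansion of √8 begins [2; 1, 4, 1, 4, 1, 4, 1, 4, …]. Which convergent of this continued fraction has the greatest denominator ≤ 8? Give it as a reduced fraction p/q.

List convergents until the denominator exceeds the bound:
a_0 = 2: 2/1  (≤ bound)
a_1 = 1: 3/1  (≤ bound)
a_2 = 4: 14/5  (≤ bound)
a_3 = 1: 17/6  (≤ bound)
a_4 = 4: 82/29  (> 8, stop)

17/6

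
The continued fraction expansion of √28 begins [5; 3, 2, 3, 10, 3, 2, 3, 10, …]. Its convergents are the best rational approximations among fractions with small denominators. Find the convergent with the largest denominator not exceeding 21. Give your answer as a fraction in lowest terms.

37/7

a_0 = 5: 5/1  (≤ bound)
a_1 = 3: 16/3  (≤ bound)
a_2 = 2: 37/7  (≤ bound)
a_3 = 3: 127/24  (> 21, stop)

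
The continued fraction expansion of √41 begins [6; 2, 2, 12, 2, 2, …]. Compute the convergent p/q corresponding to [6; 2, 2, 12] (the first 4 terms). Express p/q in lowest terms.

Work from the innermost term outward:
Start with 12.
2 + 1/(12/1) = 2 + 1/12 = 25/12
2 + 1/(25/12) = 2 + 12/25 = 62/25
6 + 1/(62/25) = 6 + 25/62 = 397/62

397/62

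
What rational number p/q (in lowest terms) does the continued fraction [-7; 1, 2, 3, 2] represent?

-145/23

a_0 = -7: -7/1
a_1 = 1: -6/1
a_2 = 2: -19/3
a_3 = 3: -63/10
a_4 = 2: -145/23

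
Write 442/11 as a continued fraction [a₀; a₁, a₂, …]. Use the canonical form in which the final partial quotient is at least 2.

[40; 5, 2]

⌊442/11⌋ = 40, remainder 2
⌊11/2⌋ = 5, remainder 1
⌊2/1⌋ = 2, remainder 0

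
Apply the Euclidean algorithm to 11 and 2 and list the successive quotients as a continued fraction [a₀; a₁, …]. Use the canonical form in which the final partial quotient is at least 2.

[5; 2]

Repeatedly divide and take the remainder:
⌊11/2⌋ = 5, remainder 1
⌊2/1⌋ = 2, remainder 0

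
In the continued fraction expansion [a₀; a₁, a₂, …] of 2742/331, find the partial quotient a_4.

⌊2742/331⌋ = 8, remainder 94
⌊331/94⌋ = 3, remainder 49
⌊94/49⌋ = 1, remainder 45
⌊49/45⌋ = 1, remainder 4
⌊45/4⌋ = 11, remainder 1

11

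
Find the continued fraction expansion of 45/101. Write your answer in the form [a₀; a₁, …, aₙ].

[0; 2, 4, 11]

45 = 0·101 + 45, so a_0 = 0
101 = 2·45 + 11, so a_1 = 2
45 = 4·11 + 1, so a_2 = 4
11 = 11·1 + 0, so a_3 = 11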